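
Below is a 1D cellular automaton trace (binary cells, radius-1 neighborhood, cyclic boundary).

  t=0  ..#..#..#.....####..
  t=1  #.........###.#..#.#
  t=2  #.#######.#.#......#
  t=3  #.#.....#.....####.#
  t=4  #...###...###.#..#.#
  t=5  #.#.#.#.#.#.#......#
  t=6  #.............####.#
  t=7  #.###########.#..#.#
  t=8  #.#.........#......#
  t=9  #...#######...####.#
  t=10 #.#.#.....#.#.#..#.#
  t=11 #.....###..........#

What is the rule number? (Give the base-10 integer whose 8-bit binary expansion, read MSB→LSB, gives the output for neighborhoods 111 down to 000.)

73

  nb ###: next=.  (t=0,i=15, bit7=0)
  nb ##.: next=#  (t=0,i=17, bit6=1)
  nb #.#: next=.  (t=1,i=13, bit5=0)
  nb #..: next=.  (t=0,i=3, bit4=0)
  nb .##: next=#  (t=0,i=14, bit3=1)
  nb .#.: next=.  (t=0,i=2, bit2=0)
  nb ..#: next=.  (t=0,i=1, bit1=0)
  nb ...: next=#  (t=0,i=0, bit0=1)
  bits 01001001 = 73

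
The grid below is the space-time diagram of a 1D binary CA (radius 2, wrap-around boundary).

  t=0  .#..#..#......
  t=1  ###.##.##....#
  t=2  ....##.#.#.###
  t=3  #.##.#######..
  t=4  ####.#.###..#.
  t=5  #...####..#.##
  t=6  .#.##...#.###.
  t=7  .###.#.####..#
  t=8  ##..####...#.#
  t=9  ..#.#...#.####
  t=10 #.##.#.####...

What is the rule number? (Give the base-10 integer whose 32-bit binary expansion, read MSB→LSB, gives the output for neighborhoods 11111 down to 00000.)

2279616446

  nb #####: next=#  (t=3,i=7, bit31=1)
  nb ####.: next=.  (t=1,i=1, bit30=0)
  nb ###.#: next=.  (t=1,i=2, bit29=0)
  nb ###..: next=.  (t=2,i=13, bit28=0)
  nb ##.##: next=.  (t=1,i=3, bit27=0)
  nb ##.#.: next=#  (t=2,i=6, bit26=1)
  nb ##..#: next=#  (t=3,i=12, bit25=1)
  nb ##...: next=#  (t=1,i=9, bit24=1)
  nb #.###: next=#  (t=2,i=11, bit23=1)
  nb #.##.: next=#  (t=1,i=4, bit22=1)
  nb #.#.#: next=#  (t=2,i=7, bit21=1)
  nb #.#..: next=.  (t=9,i=4, bit20=0)
  nb #..##: next=.  (t=8,i=3, bit19=0)
  nb #..#.: next=.  (t=0,i=3, bit18=0)
  nb #...#: next=.  (t=5,i=2, bit17=0)
  nb #....: next=.  (t=0,i=9, bit16=0)
  nb .####: next=.  (t=1,i=0, bit15=0)
  nb .###.: next=.  (t=2,i=12, bit14=0)
  nb .##.#: next=#  (t=1,i=5, bit13=1)
  nb .##..: next=.  (t=1,i=8, bit12=0)
  nb .#.##: next=#  (t=2,i=10, bit11=1)
  nb .#.#.: next=#  (t=2,i=8, bit10=1)
  nb .#..#: next=#  (t=0,i=2, bit9=1)
  nb .#...: next=#  (t=0,i=8, bit8=1)
  nb ..###: next=#  (t=1,i=13, bit7=1)
  nb ..##.: next=.  (t=2,i=4, bit6=0)
  nb ..#.#: next=#  (t=3,i=0, bit5=1)
  nb ..#..: next=#  (t=0,i=1, bit4=1)
  nb ...##: next=#  (t=1,i=12, bit3=1)
  nb ...#.: next=#  (t=0,i=0, bit2=1)
  nb ....#: next=#  (t=0,i=13, bit1=1)
  nb .....: next=.  (t=0,i=10, bit0=0)
  bits 10000111111000000010111110111110 = 2279616446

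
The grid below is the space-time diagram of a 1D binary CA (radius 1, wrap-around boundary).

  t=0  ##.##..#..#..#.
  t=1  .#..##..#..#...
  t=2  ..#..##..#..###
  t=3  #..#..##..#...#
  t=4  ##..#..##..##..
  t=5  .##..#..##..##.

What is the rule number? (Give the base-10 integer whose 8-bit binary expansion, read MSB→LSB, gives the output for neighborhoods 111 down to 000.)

  ### -> .   bit 7 = 0  t=2,i=13
  ##. -> #   bit 6 = 1  t=0,i=1
  #.# -> .   bit 5 = 0  t=0,i=2
  #.. -> #   bit 4 = 1  t=0,i=5
  .## -> .   bit 3 = 0  t=0,i=0
  .#. -> .   bit 2 = 0  t=0,i=7
  ..# -> .   bit 1 = 0  t=0,i=6
  ... -> #   bit 0 = 1  t=1,i=13
  bits 01010001 = 81

81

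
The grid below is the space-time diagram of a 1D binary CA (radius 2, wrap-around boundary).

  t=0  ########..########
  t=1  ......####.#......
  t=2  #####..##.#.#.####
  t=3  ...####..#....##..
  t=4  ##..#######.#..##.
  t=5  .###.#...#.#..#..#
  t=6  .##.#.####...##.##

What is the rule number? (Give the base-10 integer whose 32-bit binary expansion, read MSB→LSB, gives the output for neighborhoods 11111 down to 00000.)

1603195191

  [31] ##### => .  t=0,i=0
  [30] ####. => #  t=0,i=6
  [29] ###.# => .  t=1,i=9
  [28] ###.. => #  t=0,i=7
  [27] ##.## => #  t=4,i=17
  [26] ##.#. => #  t=1,i=10
  [25] ##..# => #  t=0,i=8
  [24] ##... => #  t=3,i=16
  [23] #.### => #  t=2,i=14
  [22] #.##. => .  t=4,i=0
  [21] #.#.# => .  t=2,i=10
  [20] #.#.. => .  t=1,i=11
  [19] #..## => #  t=0,i=9
  [18] #..#. => #  t=3,i=8
  [17] #...# => #  t=5,i=7
  [16] #.... => .  t=1,i=13
  [15] .#### => #  t=0,i=11
  [14] .###. => #  t=5,i=2
  [13] .##.# => .  t=2,i=8
  [12] .##.. => #  t=3,i=15
  [11] .#.## => .  t=2,i=13
  [10] .#.#. => .  t=2,i=11
  [9] .#..# => .  t=4,i=13
  [8] .#... => #  t=1,i=12
  [7] ..### => .  t=0,i=10
  [6] ..##. => .  t=2,i=7
  [5] ..#.# => #  t=5,i=9
  [4] ..#.. => #  t=3,i=9
  [3] ...## => .  t=1,i=5
  [2] ...#. => #  t=5,i=8
  [1] ....# => #  t=1,i=4
  [0] ..... => #  t=1,i=0
  bits 01011111100011101101000100110111 = 1603195191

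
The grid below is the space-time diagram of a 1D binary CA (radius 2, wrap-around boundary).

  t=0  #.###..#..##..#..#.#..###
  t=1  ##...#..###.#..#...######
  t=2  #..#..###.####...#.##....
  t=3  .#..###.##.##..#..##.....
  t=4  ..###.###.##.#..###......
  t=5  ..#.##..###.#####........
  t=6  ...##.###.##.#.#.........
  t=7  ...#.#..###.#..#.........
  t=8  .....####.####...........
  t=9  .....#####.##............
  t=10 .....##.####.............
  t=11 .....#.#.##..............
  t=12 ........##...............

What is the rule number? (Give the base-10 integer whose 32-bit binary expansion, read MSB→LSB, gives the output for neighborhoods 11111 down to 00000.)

  [31] ##### => .  t=1,i=21
  [30] ####. => #  t=0,i=24
  [29] ###.# => #  t=0,i=0
  [28] ###.. => .  t=0,i=4
  [27] ##.## => #  t=0,i=1
  [26] ##.#. => #  t=1,i=11
  [25] ##..# => #  t=0,i=5
  [24] ##... => .  t=1,i=2
  [23] #.### => .  t=0,i=2
  [22] #.##. => #  t=2,i=19
  [21] #.#.# => .  t=6,i=13
  [20] #.#.. => #  t=0,i=19
  [19] #..## => #  t=0,i=9
  [18] #..#. => .  t=0,i=6
  [17] #...# => #  t=1,i=3
  [16] #.... => .  t=2,i=22
  [15] .#### => #  t=0,i=23
  [14] .###. => .  t=0,i=3
  [13] .##.# => .  t=3,i=9
  [12] .##.. => .  t=0,i=11
  [11] .#.## => #  t=2,i=18
  [10] .#.#. => .  t=0,i=18
  [9] .#..# => #  t=0,i=8
  [8] .#... => .  t=1,i=16
  [7] ..### => #  t=0,i=22
  [6] ..##. => #  t=0,i=10
  [5] ..#.# => .  t=0,i=17
  [4] ..#.. => .  t=0,i=7
  [3] ...## => .  t=1,i=18
  [2] ...#. => .  t=1,i=4
  [1] ....# => .  t=2,i=23
  [0] ..... => .  t=3,i=22
  bits 01101110010110101000101011000000 = 1851427520

1851427520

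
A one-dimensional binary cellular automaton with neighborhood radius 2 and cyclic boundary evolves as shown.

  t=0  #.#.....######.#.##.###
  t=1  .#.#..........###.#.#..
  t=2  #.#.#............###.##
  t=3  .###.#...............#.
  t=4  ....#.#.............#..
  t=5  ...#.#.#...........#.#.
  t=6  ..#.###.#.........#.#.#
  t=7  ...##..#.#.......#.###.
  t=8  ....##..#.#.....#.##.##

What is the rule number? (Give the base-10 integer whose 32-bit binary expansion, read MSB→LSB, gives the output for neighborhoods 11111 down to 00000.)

  nb #####: next=.  (t=0,i=10, bit31=0)
  nb ####.: next=.  (t=0,i=12, bit30=0)
  nb ###.#: next=.  (t=0,i=0, bit29=0)
  nb ###..: next=#  (t=7,i=21, bit28=1)
  nb ##.##: next=.  (t=0,i=19, bit27=0)
  nb ##.#.: next=#  (t=0,i=1, bit26=1)
  nb ##..#: next=#  (t=7,i=5, bit25=1)
  nb ##...: next=#  (t=7,i=22, bit24=1)
  nb #.###: next=#  (t=0,i=20, bit23=1)
  nb #.##.: next=.  (t=0,i=17, bit22=0)
  nb #.#.#: next=#  (t=0,i=15, bit21=1)
  nb #.#..: next=.  (t=0,i=2, bit20=0)
  nb #..##: next=.  (t=3,i=0, bit19=0)
  nb #..#.: next=.  (t=6,i=1, bit18=0)
  nb #...#: next=#  (t=1,i=22, bit17=1)
  nb #....: next=.  (t=0,i=4, bit16=0)
  nb .####: next=.  (t=0,i=9, bit15=0)
  nb .###.: next=.  (t=1,i=15, bit14=0)
  nb .##.#: next=#  (t=0,i=18, bit13=1)
  nb .##..: next=#  (t=7,i=4, bit12=1)
  nb .#.##: next=#  (t=0,i=16, bit11=1)
  nb .#.#.: next=#  (t=1,i=2, bit10=1)
  nb .#..#: next=.  (t=3,i=22, bit9=0)
  nb .#...: next=#  (t=0,i=3, bit8=1)
  nb ..###: next=.  (t=0,i=8, bit7=0)
  nb ..##.: next=.  (t=7,i=3, bit6=0)
  nb ..#.#: next=.  (t=1,i=1, bit5=0)
  nb ..#..: next=.  (t=3,i=21, bit4=0)
  nb ...##: next=.  (t=0,i=7, bit3=0)
  nb ...#.: next=#  (t=1,i=0, bit2=1)
  nb ....#: next=.  (t=0,i=6, bit1=0)
  nb .....: next=.  (t=0,i=5, bit0=0)
  bits 00010111101000100011110100000100 = 396508420

396508420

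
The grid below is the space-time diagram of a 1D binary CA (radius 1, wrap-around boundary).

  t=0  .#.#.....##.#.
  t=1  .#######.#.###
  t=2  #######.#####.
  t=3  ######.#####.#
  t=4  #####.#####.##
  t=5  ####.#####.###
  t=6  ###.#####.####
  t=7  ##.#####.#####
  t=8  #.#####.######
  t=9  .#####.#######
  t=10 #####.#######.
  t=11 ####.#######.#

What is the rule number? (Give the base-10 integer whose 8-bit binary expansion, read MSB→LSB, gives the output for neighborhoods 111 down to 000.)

  ###|#  b7=1 t=1,i=2
  ##.|.  b6=0 t=0,i=10
  #.#|#  b5=1 t=0,i=2
  #..|#  b4=1 t=0,i=4
  .##|#  b3=1 t=0,i=9
  .#.|#  b2=1 t=0,i=1
  ..#|.  b1=0 t=0,i=0
  ...|#  b0=1 t=0,i=5
  bits 10111101 = 189

189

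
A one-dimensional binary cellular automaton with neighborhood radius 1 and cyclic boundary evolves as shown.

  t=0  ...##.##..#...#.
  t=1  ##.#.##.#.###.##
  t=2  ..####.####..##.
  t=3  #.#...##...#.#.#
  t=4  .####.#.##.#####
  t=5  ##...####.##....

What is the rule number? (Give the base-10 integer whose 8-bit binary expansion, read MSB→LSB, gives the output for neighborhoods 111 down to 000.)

  ###|.  b7=0 t=1,i=0
  ##.|.  b6=0 t=0,i=4
  #.#|#  b5=1 t=0,i=5
  #..|#  b4=1 t=0,i=8
  .##|#  b3=1 t=0,i=3
  .#.|#  b2=1 t=0,i=10
  ..#|.  b1=0 t=0,i=2
  ...|#  b0=1 t=0,i=0
  bits 00111101 = 61

61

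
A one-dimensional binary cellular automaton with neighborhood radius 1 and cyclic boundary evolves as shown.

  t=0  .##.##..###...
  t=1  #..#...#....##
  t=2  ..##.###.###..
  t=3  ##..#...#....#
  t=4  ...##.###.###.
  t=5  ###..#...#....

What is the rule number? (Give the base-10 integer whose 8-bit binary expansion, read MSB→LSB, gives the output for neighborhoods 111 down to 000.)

39

  ###|.  b7=0 t=0,i=9
  ##.|.  b6=0 t=0,i=2
  #.#|#  b5=1 t=0,i=3
  #..|.  b4=0 t=0,i=6
  .##|.  b3=0 t=0,i=1
  .#.|#  b2=1 t=1,i=3
  ..#|#  b1=1 t=0,i=0
  ...|#  b0=1 t=0,i=12
  bits 00100111 = 39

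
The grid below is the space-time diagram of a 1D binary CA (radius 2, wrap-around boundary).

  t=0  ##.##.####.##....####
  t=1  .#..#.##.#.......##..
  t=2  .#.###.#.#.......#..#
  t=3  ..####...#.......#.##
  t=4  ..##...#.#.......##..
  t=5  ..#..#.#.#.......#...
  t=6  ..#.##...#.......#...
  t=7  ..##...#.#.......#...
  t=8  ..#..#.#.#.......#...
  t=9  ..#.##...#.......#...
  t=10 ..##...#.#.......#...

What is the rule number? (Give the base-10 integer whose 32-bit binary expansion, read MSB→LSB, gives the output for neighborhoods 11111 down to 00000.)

  nb #####: next=.  (t=0,i=19, bit31=0)
  nb ####.: next=.  (t=0,i=0, bit30=0)
  nb ###.#: next=#  (t=0,i=1, bit29=1)
  nb ###..: next=.  (t=3,i=5, bit28=0)
  nb ##.##: next=.  (t=0,i=2, bit27=0)
  nb ##.#.: next=.  (t=1,i=8, bit26=0)
  nb ##..#: next=.  (t=3,i=0, bit25=0)
  nb ##...: next=.  (t=0,i=13, bit24=0)
  nb #.###: next=#  (t=0,i=6, bit23=1)
  nb #.##.: next=.  (t=0,i=3, bit22=0)
  nb #.#.#: next=.  (t=2,i=1, bit21=0)
  nb #.#..: next=#  (t=1,i=9, bit20=1)
  nb #..##: next=.  (t=3,i=1, bit19=0)
  nb #..#.: next=#  (t=1,i=3, bit18=1)
  nb #...#: next=#  (t=1,i=20, bit17=1)
  nb #....: next=.  (t=0,i=14, bit16=0)
  nb .####: next=#  (t=0,i=7, bit15=1)
  nb .###.: next=#  (t=2,i=4, bit14=1)
  nb .##.#: next=#  (t=0,i=4, bit13=1)
  nb .##..: next=.  (t=0,i=12, bit12=0)
  nb .#.##: next=#  (t=1,i=5, bit11=1)
  nb .#.#.: next=.  (t=2,i=0, bit10=0)
  nb .#..#: next=.  (t=1,i=2, bit9=0)
  nb .#...: next=.  (t=1,i=10, bit8=0)
  nb ..###: next=#  (t=0,i=17, bit7=1)
  nb ..##.: next=#  (t=1,i=17, bit6=1)
  nb ..#.#: next=#  (t=1,i=4, bit5=1)
  nb ..#..: next=#  (t=1,i=1, bit4=1)
  nb ...##: next=.  (t=0,i=16, bit3=0)
  nb ...#.: next=.  (t=1,i=0, bit2=0)
  nb ....#: next=.  (t=0,i=15, bit1=0)
  nb .....: next=.  (t=1,i=12, bit0=0)
  bits 00100000100101101110100011110000 = 546760944

546760944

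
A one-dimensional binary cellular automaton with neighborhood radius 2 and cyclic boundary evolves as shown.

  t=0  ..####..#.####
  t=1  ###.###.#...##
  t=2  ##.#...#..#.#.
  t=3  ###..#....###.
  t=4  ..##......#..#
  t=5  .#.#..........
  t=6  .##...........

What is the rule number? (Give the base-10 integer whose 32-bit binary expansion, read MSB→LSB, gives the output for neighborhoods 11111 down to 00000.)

  #####|#  b31=1 t=1,i=0
  ####.|#  b30=1 t=0,i=4
  ###.#|.  b29=0 t=1,i=2
  ###..|#  b28=1 t=0,i=5
  ##.##|#  b27=1 t=1,i=3
  ##.#.|#  b26=1 t=1,i=7
  ##..#|#  b25=1 t=0,i=0
  ##...|.  b24=0 t=4,i=4
  #.###|.  b23=0 t=0,i=10
  #.##.|#  b22=1 t=2,i=0
  #.#.#|#  b21=1 t=2,i=12
  #.#..|.  b20=0 t=1,i=8
  #..##|#  b19=1 t=0,i=1
  #..#.|.  b18=0 t=0,i=7
  #...#|#  b17=1 t=1,i=10
  #....|.  b16=0 t=3,i=7
  .####|.  b15=0 t=0,i=3
  .###.|.  b14=0 t=1,i=5
  .##.#|#  b13=1 t=2,i=1
  .##..|#  b12=1 t=4,i=3
  .#.##|.  b11=0 t=0,i=9
  .#.#.|#  b10=1 t=2,i=11
  .#..#|.  b9=0 t=2,i=8
  .#...|.  b8=0 t=1,i=9
  ..###|#  b7=1 t=0,i=2
  ..##.|.  b6=0 t=4,i=2
  ..#.#|#  b5=1 t=0,i=8
  ..#..|.  b4=0 t=2,i=7
  ...##|.  b3=0 t=1,i=11
  ...#.|.  b2=0 t=2,i=6
  ....#|.  b1=0 t=3,i=8
  .....|.  b0=0 t=4,i=6
  bits 11011110011010100011010010100000 = 3731502240

3731502240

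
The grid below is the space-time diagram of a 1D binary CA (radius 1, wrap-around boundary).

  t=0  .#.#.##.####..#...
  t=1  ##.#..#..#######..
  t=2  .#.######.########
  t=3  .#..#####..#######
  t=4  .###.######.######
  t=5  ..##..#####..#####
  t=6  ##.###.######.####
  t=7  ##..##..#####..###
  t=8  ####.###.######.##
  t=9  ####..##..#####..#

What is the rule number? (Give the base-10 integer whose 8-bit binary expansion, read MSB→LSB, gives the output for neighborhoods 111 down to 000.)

  ###|#  b7=1 t=0,i=9
  ##.|#  b6=1 t=0,i=6
  #.#|.  b5=0 t=0,i=2
  #..|#  b4=1 t=0,i=12
  .##|.  b3=0 t=0,i=5
  .#.|#  b2=1 t=0,i=1
  ..#|#  b1=1 t=0,i=0
  ...|.  b0=0 t=0,i=16
  bits 11010110 = 214

214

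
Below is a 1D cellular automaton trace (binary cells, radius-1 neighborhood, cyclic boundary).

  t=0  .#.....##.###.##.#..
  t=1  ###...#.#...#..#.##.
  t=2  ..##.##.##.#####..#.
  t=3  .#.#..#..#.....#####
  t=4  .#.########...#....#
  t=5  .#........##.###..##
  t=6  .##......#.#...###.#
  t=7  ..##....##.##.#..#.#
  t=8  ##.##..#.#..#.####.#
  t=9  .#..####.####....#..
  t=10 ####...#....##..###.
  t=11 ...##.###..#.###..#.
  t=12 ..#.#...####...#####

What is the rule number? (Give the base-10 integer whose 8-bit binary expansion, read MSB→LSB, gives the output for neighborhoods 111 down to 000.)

  [7] ### => .  t=0,i=11
  [6] ##. => #  t=0,i=8
  [5] #.# => .  t=0,i=9
  [4] #.. => #  t=0,i=2
  [3] .## => .  t=0,i=7
  [2] .#. => #  t=0,i=1
  [1] ..# => #  t=0,i=0
  [0] ... => .  t=0,i=3
  bits 01010110 = 86

86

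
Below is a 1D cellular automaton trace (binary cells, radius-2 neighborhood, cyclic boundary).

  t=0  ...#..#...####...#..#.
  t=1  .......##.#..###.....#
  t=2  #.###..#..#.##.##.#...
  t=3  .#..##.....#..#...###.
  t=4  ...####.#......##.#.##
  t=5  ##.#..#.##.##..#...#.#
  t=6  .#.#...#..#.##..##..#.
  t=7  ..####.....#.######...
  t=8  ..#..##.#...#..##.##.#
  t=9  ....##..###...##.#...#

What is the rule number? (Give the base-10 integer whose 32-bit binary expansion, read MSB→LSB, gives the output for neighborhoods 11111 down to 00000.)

3139050945

  ##### -> #   bit 31 = 1  t=7,i=15
  ####. -> .   bit 30 = 0  t=0,i=12
  ###.# -> #   bit 29 = 1  t=4,i=6
  ###.. -> #   bit 28 = 1  t=0,i=13
  ##.## -> #   bit 27 = 1  t=2,i=14
  ##.#. -> .   bit 26 = 0  t=1,i=9
  ##..# -> #   bit 25 = 1  t=2,i=5
  ##... -> #   bit 24 = 1  t=0,i=14
  #.### -> .   bit 23 = 0  t=2,i=2
  #.##. -> .   bit 22 = 0  t=2,i=12
  #.#.# -> .   bit 21 = 0  t=4,i=18
  #.#.. -> #   bit 20 = 1  t=1,i=10
  #..## -> #   bit 19 = 1  t=1,i=12
  #..#. -> .   bit 18 = 0  t=0,i=5
  #...# -> #   bit 17 = 1  t=0,i=8
  #.... -> .   bit 16 = 0  t=0,i=0
  .#### -> .   bit 15 = 0  t=0,i=11
  .###. -> .   bit 14 = 0  t=1,i=14
  .##.# -> .   bit 13 = 0  t=1,i=8
  .##.. -> #   bit 12 = 1  t=3,i=5
  .#.## -> #   bit 11 = 1  t=2,i=1
  .#.#. -> #   bit 10 = 1  t=6,i=2
  .#..# -> .   bit 9 = 0  t=0,i=4
  .#... -> #   bit 8 = 1  t=0,i=7
  ..### -> #   bit 7 = 1  t=0,i=10
  ..##. -> #   bit 6 = 1  t=1,i=7
  ..#.# -> .   bit 5 = 0  t=2,i=0
  ..#.. -> .   bit 4 = 0  t=0,i=3
  ...## -> .   bit 3 = 0  t=0,i=9
  ...#. -> .   bit 2 = 0  t=0,i=2
  ....# -> .   bit 1 = 0  t=0,i=1
  ..... -> #   bit 0 = 1  t=1,i=2
  bits 10111011000110100001110111000001 = 3139050945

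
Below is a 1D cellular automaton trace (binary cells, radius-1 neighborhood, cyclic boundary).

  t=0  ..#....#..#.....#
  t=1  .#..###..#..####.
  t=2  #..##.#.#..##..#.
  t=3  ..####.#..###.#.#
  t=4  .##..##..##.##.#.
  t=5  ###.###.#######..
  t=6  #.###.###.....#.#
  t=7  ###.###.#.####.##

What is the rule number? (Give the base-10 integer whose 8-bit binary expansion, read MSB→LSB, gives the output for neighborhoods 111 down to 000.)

  ###|.  b7=0 t=1,i=5
  ##.|#  b6=1 t=1,i=6
  #.#|#  b5=1 t=2,i=5
  #..|.  b4=0 t=0,i=0
  .##|#  b3=1 t=1,i=4
  .#.|.  b2=0 t=0,i=2
  ..#|#  b1=1 t=0,i=1
  ...|#  b0=1 t=0,i=4
  bits 01101011 = 107

107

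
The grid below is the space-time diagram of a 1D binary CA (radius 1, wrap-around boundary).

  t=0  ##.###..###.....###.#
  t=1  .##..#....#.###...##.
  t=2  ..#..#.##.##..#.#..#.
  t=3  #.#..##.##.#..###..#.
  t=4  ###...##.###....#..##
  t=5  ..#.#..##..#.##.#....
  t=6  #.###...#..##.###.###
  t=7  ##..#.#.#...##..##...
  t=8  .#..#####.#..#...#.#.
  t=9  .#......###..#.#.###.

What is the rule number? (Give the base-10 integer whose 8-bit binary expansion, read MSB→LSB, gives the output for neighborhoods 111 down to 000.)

  nb ###: next=.  (t=0,i=0, bit7=0)
  nb ##.: next=#  (t=0,i=1, bit6=1)
  nb #.#: next=#  (t=0,i=2, bit5=1)
  nb #..: next=.  (t=0,i=6, bit4=0)
  nb .##: next=.  (t=0,i=3, bit3=0)
  nb .#.: next=#  (t=1,i=5, bit2=1)
  nb ..#: next=.  (t=0,i=7, bit1=0)
  nb ...: next=#  (t=0,i=12, bit0=1)
  bits 01100101 = 101

101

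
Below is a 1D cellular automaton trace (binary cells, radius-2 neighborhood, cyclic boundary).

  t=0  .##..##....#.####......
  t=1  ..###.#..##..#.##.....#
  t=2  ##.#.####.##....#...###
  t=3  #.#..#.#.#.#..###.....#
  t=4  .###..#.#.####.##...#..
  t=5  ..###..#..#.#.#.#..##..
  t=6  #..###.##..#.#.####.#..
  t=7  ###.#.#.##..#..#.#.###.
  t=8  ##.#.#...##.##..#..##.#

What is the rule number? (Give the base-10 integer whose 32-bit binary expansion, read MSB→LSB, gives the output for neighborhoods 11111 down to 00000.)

  nb #####: next=#  (t=2,i=22, bit31=1)
  nb ####.: next=#  (t=0,i=15, bit30=1)
  nb ###.#: next=.  (t=1,i=4, bit29=0)
  nb ###..: next=#  (t=0,i=16, bit28=1)
  nb ##.##: next=#  (t=2,i=9, bit27=1)
  nb ##.#.: next=#  (t=1,i=5, bit26=1)
  nb ##..#: next=#  (t=0,i=3, bit25=1)
  nb ##...: next=.  (t=0,i=7, bit24=0)
  nb #.###: next=#  (t=0,i=13, bit23=1)
  nb #.##.: next=.  (t=1,i=15, bit22=0)
  nb #.#.#: next=.  (t=2,i=3, bit21=0)
  nb #.#..: next=#  (t=1,i=6, bit20=1)
  nb #..##: next=#  (t=0,i=4, bit19=1)
  nb #..#.: next=.  (t=1,i=12, bit18=0)
  nb #...#: next=.  (t=2,i=18, bit17=0)
  nb #....: next=.  (t=0,i=8, bit16=0)
  nb .####: next=.  (t=0,i=14, bit15=0)
  nb .###.: next=#  (t=1,i=3, bit14=1)
  nb .##.#: next=.  (t=3,i=0, bit13=0)
  nb .##..: next=#  (t=0,i=2, bit12=1)
  nb .#.##: next=.  (t=0,i=12, bit11=0)
  nb .#.#.: next=#  (t=3,i=6, bit10=1)
  nb .#..#: next=#  (t=1,i=0, bit9=1)
  nb .#...: next=.  (t=2,i=17, bit8=0)
  nb ..###: next=.  (t=1,i=2, bit7=0)
  nb ..##.: next=.  (t=0,i=1, bit6=0)
  nb ..#.#: next=.  (t=0,i=11, bit5=0)
  nb ..#..: next=#  (t=1,i=22, bit4=1)
  nb ...##: next=.  (t=0,i=0, bit3=0)
  nb ...#.: next=#  (t=0,i=10, bit2=1)
  nb ....#: next=#  (t=0,i=9, bit1=1)
  nb .....: next=.  (t=0,i=19, bit0=0)
  bits 11011110100110000101011000010110 = 3734525462

3734525462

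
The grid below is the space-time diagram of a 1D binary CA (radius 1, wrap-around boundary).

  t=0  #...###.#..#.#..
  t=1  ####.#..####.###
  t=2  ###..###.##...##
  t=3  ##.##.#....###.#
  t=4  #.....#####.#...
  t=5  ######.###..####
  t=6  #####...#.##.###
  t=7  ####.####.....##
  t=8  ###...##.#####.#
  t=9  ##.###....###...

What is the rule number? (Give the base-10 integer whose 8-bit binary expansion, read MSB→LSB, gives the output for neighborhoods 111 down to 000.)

  nb ###: next=#  (t=0,i=5, bit7=1)
  nb ##.: next=.  (t=0,i=6, bit6=0)
  nb #.#: next=.  (t=0,i=7, bit5=0)
  nb #..: next=#  (t=0,i=1, bit4=1)
  nb .##: next=.  (t=0,i=4, bit3=0)
  nb .#.: next=#  (t=0,i=0, bit2=1)
  nb ..#: next=#  (t=0,i=3, bit1=1)
  nb ...: next=#  (t=0,i=2, bit0=1)
  bits 10010111 = 151

151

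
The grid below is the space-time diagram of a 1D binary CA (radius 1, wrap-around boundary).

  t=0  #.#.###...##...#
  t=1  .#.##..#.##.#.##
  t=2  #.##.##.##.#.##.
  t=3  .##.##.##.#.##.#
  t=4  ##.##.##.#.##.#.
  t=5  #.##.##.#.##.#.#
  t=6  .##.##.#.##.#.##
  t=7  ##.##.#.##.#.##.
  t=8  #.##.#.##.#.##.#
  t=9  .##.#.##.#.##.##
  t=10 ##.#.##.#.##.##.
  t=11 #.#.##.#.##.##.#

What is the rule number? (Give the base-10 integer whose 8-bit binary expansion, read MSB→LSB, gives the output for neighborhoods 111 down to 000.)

  ### -> .   bit 7 = 0  t=0,i=5
  ##. -> .   bit 6 = 0  t=0,i=0
  #.# -> #   bit 5 = 1  t=0,i=1
  #.. -> #   bit 4 = 1  t=0,i=7
  .## -> #   bit 3 = 1  t=0,i=4
  .#. -> .   bit 2 = 0  t=0,i=2
  ..# -> #   bit 1 = 1  t=0,i=9
  ... -> .   bit 0 = 0  t=0,i=8
  bits 00111010 = 58

58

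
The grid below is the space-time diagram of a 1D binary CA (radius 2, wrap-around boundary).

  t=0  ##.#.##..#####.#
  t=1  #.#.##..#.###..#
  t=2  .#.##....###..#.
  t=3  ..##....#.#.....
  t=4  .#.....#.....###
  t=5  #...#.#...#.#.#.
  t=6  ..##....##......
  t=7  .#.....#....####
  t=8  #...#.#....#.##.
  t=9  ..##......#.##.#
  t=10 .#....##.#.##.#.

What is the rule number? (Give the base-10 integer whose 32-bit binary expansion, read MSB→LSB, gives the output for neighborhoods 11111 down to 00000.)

3301623821

  ##### -> #   bit 31 = 1  t=0,i=11
  ####. -> #   bit 30 = 1  t=0,i=12
  ###.# -> .   bit 29 = 0  t=0,i=1
  ###.. -> .   bit 28 = 0  t=1,i=12
  ##.## -> .   bit 27 = 0  t=0,i=14
  ##.#. -> #   bit 26 = 1  t=0,i=2
  ##..# -> .   bit 25 = 0  t=0,i=7
  ##... -> .   bit 24 = 0  t=2,i=5
  #.### -> #   bit 23 = 1  t=0,i=15
  #.##. -> #   bit 22 = 1  t=0,i=5
  #.#.# -> .   bit 21 = 0  t=0,i=3
  #.#.. -> .   bit 20 = 0  t=3,i=10
  #..## -> #   bit 19 = 1  t=0,i=8
  #..#. -> .   bit 18 = 0  t=1,i=7
  #...# -> #   bit 17 = 1  t=5,i=2
  #.... -> .   bit 16 = 0  t=2,i=6
  .#### -> #   bit 15 = 1  t=0,i=10
  .###. -> #   bit 14 = 1  t=0,i=0
  .##.# -> .   bit 13 = 0  t=1,i=0
  .##.. -> .   bit 12 = 0  t=0,i=6
  .#.## -> #   bit 11 = 1  t=0,i=4
  .#.#. -> .   bit 10 = 0  t=3,i=9
  .#..# -> .   bit 9 = 0  t=2,i=15
  .#... -> .   bit 8 = 0  t=3,i=11
  ..### -> .   bit 7 = 0  t=0,i=9
  ..##. -> .   bit 6 = 0  t=1,i=15
  ..#.# -> .   bit 5 = 0  t=1,i=8
  ..#.. -> .   bit 4 = 0  t=2,i=14
  ...## -> #   bit 3 = 1  t=2,i=8
  ...#. -> #   bit 2 = 1  t=3,i=7
  ....# -> .   bit 1 = 0  t=2,i=7
  ..... -> #   bit 0 = 1  t=3,i=13
  bits 11000100110010101100100000001101 = 3301623821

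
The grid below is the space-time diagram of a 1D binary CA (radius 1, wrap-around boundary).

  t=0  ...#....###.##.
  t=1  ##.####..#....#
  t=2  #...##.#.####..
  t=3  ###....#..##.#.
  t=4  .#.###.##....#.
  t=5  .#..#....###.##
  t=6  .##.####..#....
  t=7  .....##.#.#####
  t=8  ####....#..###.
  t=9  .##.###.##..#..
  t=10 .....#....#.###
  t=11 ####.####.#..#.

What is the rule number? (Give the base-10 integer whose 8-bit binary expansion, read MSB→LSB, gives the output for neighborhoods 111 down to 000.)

  ###|#  b7=1 t=0,i=9
  ##.|.  b6=0 t=0,i=10
  #.#|.  b5=0 t=0,i=11
  #..|#  b4=1 t=0,i=4
  .##|.  b3=0 t=0,i=8
  .#.|#  b2=1 t=0,i=3
  ..#|.  b1=0 t=0,i=2
  ...|#  b0=1 t=0,i=0
  bits 10010101 = 149

149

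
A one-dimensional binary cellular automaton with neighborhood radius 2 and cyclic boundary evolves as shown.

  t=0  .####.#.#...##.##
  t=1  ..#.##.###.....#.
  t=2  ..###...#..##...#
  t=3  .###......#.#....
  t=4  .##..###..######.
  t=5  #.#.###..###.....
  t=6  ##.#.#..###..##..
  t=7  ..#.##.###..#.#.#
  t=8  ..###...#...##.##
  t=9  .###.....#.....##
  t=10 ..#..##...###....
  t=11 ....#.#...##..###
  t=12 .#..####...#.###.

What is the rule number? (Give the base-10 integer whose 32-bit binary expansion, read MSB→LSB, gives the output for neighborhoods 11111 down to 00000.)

609869217

  ##### -> .   bit 31 = 0  t=4,i=12
  ####. -> .   bit 30 = 0  t=0,i=3
  ###.# -> #   bit 29 = 1  t=0,i=4
  ###.. -> .   bit 28 = 0  t=1,i=9
  ##.## -> .   bit 27 = 0  t=0,i=0
  ##.#. -> #   bit 26 = 1  t=0,i=5
  ##..# -> .   bit 25 = 0  t=4,i=3
  ##... -> .   bit 24 = 0  t=1,i=10
  #.### -> .   bit 23 = 0  t=0,i=1
  #.##. -> #   bit 22 = 1  t=0,i=15
  #.#.# -> .   bit 21 = 0  t=0,i=6
  #.#.. -> #   bit 20 = 1  t=0,i=8
  #..## -> #   bit 19 = 1  t=2,i=1
  #..#. -> .   bit 18 = 0  t=7,i=1
  #...# -> .   bit 17 = 0  t=0,i=10
  #.... -> #   bit 16 = 1  t=1,i=11
  .#### -> #   bit 15 = 1  t=0,i=2
  .###. -> #   bit 14 = 1  t=1,i=8
  .##.# -> .   bit 13 = 0  t=0,i=13
  .##.. -> #   bit 12 = 1  t=2,i=12
  .#.## -> #   bit 11 = 1  t=1,i=3
  .#.#. -> #   bit 10 = 1  t=0,i=7
  .#..# -> .   bit 9 = 0  t=2,i=0
  .#... -> #   bit 8 = 1  t=0,i=9
  ..### -> #   bit 7 = 1  t=2,i=2
  ..##. -> .   bit 6 = 0  t=0,i=12
  ..#.# -> #   bit 5 = 1  t=1,i=2
  ..#.. -> .   bit 4 = 0  t=1,i=15
  ...## -> .   bit 3 = 0  t=0,i=11
  ...#. -> .   bit 2 = 0  t=1,i=1
  ....# -> .   bit 1 = 0  t=1,i=13
  ..... -> #   bit 0 = 1  t=1,i=12
  bits 00100100010110011101110110100001 = 609869217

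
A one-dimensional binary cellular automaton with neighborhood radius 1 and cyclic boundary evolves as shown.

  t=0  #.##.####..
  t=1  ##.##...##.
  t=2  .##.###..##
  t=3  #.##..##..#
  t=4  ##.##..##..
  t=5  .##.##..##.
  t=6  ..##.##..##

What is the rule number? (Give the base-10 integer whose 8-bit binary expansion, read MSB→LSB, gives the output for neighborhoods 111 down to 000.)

  ###|.  b7=0 t=0,i=6
  ##.|#  b6=1 t=0,i=3
  #.#|#  b5=1 t=0,i=1
  #..|#  b4=1 t=0,i=9
  .##|.  b3=0 t=0,i=2
  .#.|#  b2=1 t=0,i=0
  ..#|.  b1=0 t=0,i=10
  ...|#  b0=1 t=1,i=6
  bits 01110101 = 117

117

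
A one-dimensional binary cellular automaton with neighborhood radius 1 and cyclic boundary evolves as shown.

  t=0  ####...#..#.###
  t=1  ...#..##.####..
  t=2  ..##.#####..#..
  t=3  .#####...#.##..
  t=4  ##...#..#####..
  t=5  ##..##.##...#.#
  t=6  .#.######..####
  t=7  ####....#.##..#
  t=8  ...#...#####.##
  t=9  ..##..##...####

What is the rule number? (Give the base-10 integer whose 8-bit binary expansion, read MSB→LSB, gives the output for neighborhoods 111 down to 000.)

  ###|.  b7=0 t=0,i=0
  ##.|#  b6=1 t=0,i=3
  #.#|#  b5=1 t=0,i=11
  #..|.  b4=0 t=0,i=4
  .##|#  b3=1 t=0,i=12
  .#.|#  b2=1 t=0,i=7
  ..#|#  b1=1 t=0,i=6
  ...|.  b0=0 t=0,i=5
  bits 01101110 = 110

110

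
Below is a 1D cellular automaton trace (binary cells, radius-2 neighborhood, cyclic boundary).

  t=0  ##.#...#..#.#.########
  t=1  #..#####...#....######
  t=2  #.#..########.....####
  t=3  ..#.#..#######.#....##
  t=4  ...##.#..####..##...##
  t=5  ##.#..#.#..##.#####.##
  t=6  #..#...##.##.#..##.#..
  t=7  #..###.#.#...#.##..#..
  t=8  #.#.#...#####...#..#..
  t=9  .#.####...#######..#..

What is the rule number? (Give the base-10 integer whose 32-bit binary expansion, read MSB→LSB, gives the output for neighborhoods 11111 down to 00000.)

  ##### -> #   bit 31 = 1  t=0,i=16
  ####. -> #   bit 30 = 1  t=0,i=0
  ###.# -> .   bit 29 = 0  t=0,i=1
  ###.. -> #   bit 28 = 1  t=1,i=0
  ##.## -> #   bit 27 = 1  t=5,i=13
  ##.#. -> .   bit 26 = 0  t=0,i=2
  ##..# -> .   bit 25 = 0  t=1,i=1
  ##... -> #   bit 24 = 1  t=1,i=8
  #.### -> .   bit 23 = 0  t=0,i=14
  #.##. -> .   bit 22 = 0  t=6,i=10
  #.#.# -> .   bit 21 = 0  t=0,i=12
  #.#.. -> #   bit 20 = 1  t=0,i=3
  #..## -> #   bit 19 = 1  t=1,i=2
  #..#. -> .   bit 18 = 0  t=0,i=9
  #...# -> #   bit 17 = 1  t=0,i=5
  #.... -> .   bit 16 = 0  t=1,i=13
  .#### -> .   bit 15 = 0  t=0,i=15
  .###. -> #   bit 14 = 1  t=7,i=4
  .##.# -> .   bit 13 = 0  t=4,i=4
  .##.. -> #   bit 12 = 1  t=3,i=21
  .#.## -> .   bit 11 = 0  t=0,i=13
  .#.#. -> #   bit 10 = 1  t=0,i=11
  .#..# -> .   bit 9 = 0  t=0,i=8
  .#... -> #   bit 8 = 1  t=0,i=4
  ..### -> .   bit 7 = 0  t=1,i=3
  ..##. -> #   bit 6 = 1  t=3,i=20
  ..#.# -> .   bit 5 = 0  t=0,i=10
  ..#.. -> #   bit 4 = 1  t=0,i=7
  ...## -> .   bit 3 = 0  t=1,i=15
  ...#. -> #   bit 2 = 1  t=0,i=6
  ....# -> .   bit 1 = 0  t=1,i=14
  ..... -> #   bit 0 = 1  t=2,i=15
  bits 11011001000110100101010101010101 = 3642381653

3642381653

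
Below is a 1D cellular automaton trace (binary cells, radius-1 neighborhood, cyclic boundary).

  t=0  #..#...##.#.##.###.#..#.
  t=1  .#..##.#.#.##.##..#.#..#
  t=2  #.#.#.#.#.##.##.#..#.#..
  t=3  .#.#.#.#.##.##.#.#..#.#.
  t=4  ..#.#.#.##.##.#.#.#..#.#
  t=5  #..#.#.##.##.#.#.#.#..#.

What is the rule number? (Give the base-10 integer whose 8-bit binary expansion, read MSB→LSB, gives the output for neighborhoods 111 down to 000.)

57

  ### -> .   bit 7 = 0  t=0,i=16
  ##. -> .   bit 6 = 0  t=0,i=8
  #.# -> #   bit 5 = 1  t=0,i=9
  #.. -> #   bit 4 = 1  t=0,i=1
  .## -> #   bit 3 = 1  t=0,i=7
  .#. -> .   bit 2 = 0  t=0,i=0
  ..# -> .   bit 1 = 0  t=0,i=2
  ... -> #   bit 0 = 1  t=0,i=5
  bits 00111001 = 57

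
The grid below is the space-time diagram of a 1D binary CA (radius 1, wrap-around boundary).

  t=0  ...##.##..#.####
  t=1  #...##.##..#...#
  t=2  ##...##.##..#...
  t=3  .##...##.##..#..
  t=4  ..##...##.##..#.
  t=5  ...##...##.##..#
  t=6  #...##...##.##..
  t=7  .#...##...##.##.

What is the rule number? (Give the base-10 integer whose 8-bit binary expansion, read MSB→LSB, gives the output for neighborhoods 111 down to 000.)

112

  ###|.  b7=0 t=0,i=13
  ##.|#  b6=1 t=0,i=4
  #.#|#  b5=1 t=0,i=5
  #..|#  b4=1 t=0,i=0
  .##|.  b3=0 t=0,i=3
  .#.|.  b2=0 t=0,i=10
  ..#|.  b1=0 t=0,i=2
  ...|.  b0=0 t=0,i=1
  bits 01110000 = 112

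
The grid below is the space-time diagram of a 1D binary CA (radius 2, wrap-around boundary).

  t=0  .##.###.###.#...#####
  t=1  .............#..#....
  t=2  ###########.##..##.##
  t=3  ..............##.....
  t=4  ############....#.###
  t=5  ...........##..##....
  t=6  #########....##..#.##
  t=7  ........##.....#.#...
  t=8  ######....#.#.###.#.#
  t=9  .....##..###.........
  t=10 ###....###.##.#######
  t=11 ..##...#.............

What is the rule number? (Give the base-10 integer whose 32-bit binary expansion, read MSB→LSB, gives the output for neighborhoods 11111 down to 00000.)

319292853

  nb #####: next=.  (t=0,i=18, bit31=0)
  nb ####.: next=.  (t=0,i=19, bit30=0)
  nb ###.#: next=.  (t=0,i=6, bit29=0)
  nb ###..: next=#  (t=4,i=11, bit28=1)
  nb ##.##: next=.  (t=0,i=0, bit27=0)
  nb ##.#.: next=.  (t=0,i=11, bit26=0)
  nb ##..#: next=#  (t=2,i=14, bit25=1)
  nb ##...: next=#  (t=3,i=16, bit24=1)
  nb #.###: next=.  (t=0,i=4, bit23=0)
  nb #.##.: next=.  (t=0,i=1, bit22=0)
  nb #.#.#: next=.  (t=8,i=12, bit21=0)
  nb #.#..: next=.  (t=0,i=12, bit20=0)
  nb #..##: next=#  (t=2,i=15, bit19=1)
  nb #..#.: next=.  (t=1,i=15, bit18=0)
  nb #...#: next=.  (t=0,i=14, bit17=0)
  nb #....: next=.  (t=1,i=18, bit16=0)
  nb .####: next=.  (t=0,i=17, bit15=0)
  nb .###.: next=.  (t=0,i=5, bit14=0)
  nb .##.#: next=.  (t=0,i=2, bit13=0)
  nb .##..: next=.  (t=2,i=13, bit12=0)
  nb .#.##: next=.  (t=4,i=17, bit11=0)
  nb .#.#.: next=#  (t=7,i=16, bit10=1)
  nb .#..#: next=.  (t=1,i=14, bit9=0)
  nb .#...: next=#  (t=0,i=13, bit8=1)
  nb ..###: next=#  (t=0,i=16, bit7=1)
  nb ..##.: next=.  (t=2,i=16, bit6=0)
  nb ..#.#: next=#  (t=4,i=16, bit5=1)
  nb ..#..: next=#  (t=1,i=13, bit4=1)
  nb ...##: next=.  (t=0,i=15, bit3=0)
  nb ...#.: next=#  (t=1,i=12, bit2=1)
  nb ....#: next=.  (t=1,i=11, bit1=0)
  nb .....: next=#  (t=1,i=0, bit0=1)
  bits 00010011000010000000010110110101 = 319292853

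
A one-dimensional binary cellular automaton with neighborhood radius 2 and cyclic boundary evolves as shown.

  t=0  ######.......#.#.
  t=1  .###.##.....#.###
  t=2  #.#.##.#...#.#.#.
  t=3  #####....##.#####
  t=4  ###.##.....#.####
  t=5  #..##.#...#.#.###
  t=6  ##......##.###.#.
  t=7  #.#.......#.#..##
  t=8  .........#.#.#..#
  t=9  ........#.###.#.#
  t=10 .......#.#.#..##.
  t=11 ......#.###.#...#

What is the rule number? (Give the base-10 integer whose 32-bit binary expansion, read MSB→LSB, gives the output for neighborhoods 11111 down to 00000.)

2606943764

  nb #####: next=#  (t=0,i=2, bit31=1)
  nb ####.: next=.  (t=0,i=4, bit30=0)
  nb ###.#: next=.  (t=1,i=3, bit29=0)
  nb ###..: next=#  (t=0,i=5, bit28=1)
  nb ##.##: next=#  (t=1,i=0, bit27=1)
  nb ##.#.: next=.  (t=2,i=6, bit26=0)
  nb ##..#: next=#  (t=5,i=1, bit25=1)
  nb ##...: next=#  (t=0,i=6, bit24=1)
  nb #.###: next=.  (t=0,i=0, bit23=0)
  nb #.##.: next=#  (t=1,i=5, bit22=1)
  nb #.#.#: next=#  (t=0,i=15, bit21=1)
  nb #.#..: next=.  (t=2,i=7, bit20=0)
  nb #..##: next=.  (t=5,i=2, bit19=0)
  nb #..#.: next=.  (t=8,i=15, bit18=0)
  nb #...#: next=#  (t=2,i=9, bit17=1)
  nb #....: next=.  (t=0,i=7, bit16=0)
  nb .####: next=#  (t=0,i=1, bit15=1)
  nb .###.: next=#  (t=1,i=2, bit14=1)
  nb .##.#: next=.  (t=2,i=5, bit13=0)
  nb .##..: next=.  (t=1,i=6, bit12=0)
  nb .#.##: next=#  (t=0,i=16, bit11=1)
  nb .#.#.: next=#  (t=0,i=14, bit10=1)
  nb .#..#: next=#  (t=7,i=13, bit9=1)
  nb .#...: next=.  (t=2,i=8, bit8=0)
  nb ..###: next=.  (t=7,i=15, bit7=0)
  nb ..##.: next=.  (t=3,i=9, bit6=0)
  nb ..#.#: next=.  (t=0,i=13, bit5=0)
  nb ..#..: next=#  (t=8,i=16, bit4=1)
  nb ...##: next=.  (t=3,i=8, bit3=0)
  nb ...#.: next=#  (t=0,i=12, bit2=1)
  nb ....#: next=.  (t=0,i=11, bit1=0)
  nb .....: next=.  (t=0,i=8, bit0=0)
  bits 10011011011000101100111000010100 = 2606943764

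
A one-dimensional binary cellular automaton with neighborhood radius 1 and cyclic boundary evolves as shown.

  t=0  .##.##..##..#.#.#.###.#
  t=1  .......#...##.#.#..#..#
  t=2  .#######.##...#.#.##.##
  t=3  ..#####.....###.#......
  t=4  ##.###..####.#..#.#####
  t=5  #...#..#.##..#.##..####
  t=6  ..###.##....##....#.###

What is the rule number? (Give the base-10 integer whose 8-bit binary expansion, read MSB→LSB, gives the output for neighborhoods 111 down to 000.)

  ### -> #   bit 7 = 1  t=0,i=19
  ##. -> .   bit 6 = 0  t=0,i=2
  #.# -> .   bit 5 = 0  t=0,i=0
  #.. -> .   bit 4 = 0  t=0,i=6
  .## -> .   bit 3 = 0  t=0,i=1
  .#. -> #   bit 2 = 1  t=0,i=12
  ..# -> #   bit 1 = 1  t=0,i=7
  ... -> #   bit 0 = 1  t=1,i=1
  bits 10000111 = 135

135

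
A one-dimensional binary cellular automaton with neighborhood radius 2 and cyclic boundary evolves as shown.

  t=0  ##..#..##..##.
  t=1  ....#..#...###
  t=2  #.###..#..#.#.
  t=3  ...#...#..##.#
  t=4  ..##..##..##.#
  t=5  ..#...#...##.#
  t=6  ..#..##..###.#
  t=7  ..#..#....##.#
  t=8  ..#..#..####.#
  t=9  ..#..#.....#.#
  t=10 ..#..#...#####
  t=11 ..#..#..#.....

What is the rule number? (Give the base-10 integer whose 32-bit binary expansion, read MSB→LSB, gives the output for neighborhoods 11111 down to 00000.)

  [31] ##### => .  t=10,i=11
  [30] ####. => .  t=8,i=10
  [29] ###.# => #  t=6,i=11
  [28] ###.. => .  t=1,i=13
  [27] ##.## => #  t=0,i=13
  [26] ##.#. => .  t=3,i=12
  [25] ##..# => .  t=0,i=2
  [24] ##... => #  t=1,i=0
  [23] #.### => .  t=2,i=2
  [22] #.##. => .  t=0,i=0
  [21] #.#.# => .  t=2,i=0
  [20] #.#.. => #  t=3,i=13
  [19] #..## => .  t=0,i=6
  [18] #..#. => .  t=0,i=3
  [17] #...# => .  t=1,i=9
  [16] #.... => .  t=1,i=1
  [15] .#### => .  t=8,i=9
  [14] .###. => #  t=1,i=12
  [13] .##.# => #  t=0,i=12
  [12] .##.. => .  t=0,i=1
  [11] .#.## => .  t=2,i=1
  [10] .#.#. => #  t=2,i=11
  [9] .#..# => .  t=0,i=5
  [8] .#... => .  t=1,i=8
  [7] ..### => .  t=1,i=11
  [6] ..##. => #  t=0,i=7
  [5] ..#.# => #  t=2,i=10
  [4] ..#.. => #  t=0,i=4
  [3] ...## => #  t=1,i=10
  [2] ...#. => #  t=1,i=3
  [1] ....# => #  t=1,i=2
  [0] ..... => .  t=9,i=8
  bits 00101001000100000110010001111110 = 688940158

688940158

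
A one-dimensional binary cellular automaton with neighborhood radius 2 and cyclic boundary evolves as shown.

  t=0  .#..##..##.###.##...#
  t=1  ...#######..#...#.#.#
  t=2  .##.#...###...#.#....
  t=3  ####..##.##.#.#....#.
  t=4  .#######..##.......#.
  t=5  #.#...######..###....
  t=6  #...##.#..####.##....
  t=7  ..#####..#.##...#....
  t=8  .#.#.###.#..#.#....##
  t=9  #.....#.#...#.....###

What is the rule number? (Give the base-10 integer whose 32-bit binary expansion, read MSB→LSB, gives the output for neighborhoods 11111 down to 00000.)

  #####|.  b31=0 t=1,i=5
  ####.|#  b30=1 t=1,i=8
  ###.#|.  b29=0 t=0,i=13
  ###..|#  b28=1 t=1,i=9
  ##.##|.  b27=0 t=0,i=10
  ##.#.|#  b26=1 t=2,i=3
  ##..#|#  b25=1 t=0,i=6
  ##...|.  b24=0 t=0,i=17
  #.###|.  b23=0 t=0,i=11
  #.##.|.  b22=0 t=0,i=15
  #.#.#|.  b21=0 t=1,i=18
  #.#..|.  b20=0 t=0,i=1
  #..##|#  b19=1 t=0,i=3
  #..#.|.  b18=0 t=1,i=11
  #...#|#  b17=1 t=0,i=18
  #....|.  b16=0 t=2,i=18
  .####|#  b15=1 t=1,i=4
  .###.|#  b14=1 t=0,i=12
  .##.#|#  b13=1 t=0,i=9
  .##..|#  b12=1 t=0,i=5
  .#.##|.  b11=0 t=3,i=20
  .#.#.|.  b10=0 t=0,i=0
  .#..#|.  b9=0 t=0,i=2
  .#...|.  b8=0 t=1,i=0
  ..###|.  b7=0 t=1,i=3
  ..##.|#  b6=1 t=0,i=4
  ..#.#|#  b5=1 t=0,i=20
  ..#..|.  b4=0 t=1,i=12
  ...##|#  b3=1 t=1,i=2
  ...#.|.  b2=0 t=0,i=19
  ....#|.  b1=0 t=2,i=20
  .....|#  b0=1 t=2,i=19
  bits 01010110000010101111000001101001 = 1443557481

1443557481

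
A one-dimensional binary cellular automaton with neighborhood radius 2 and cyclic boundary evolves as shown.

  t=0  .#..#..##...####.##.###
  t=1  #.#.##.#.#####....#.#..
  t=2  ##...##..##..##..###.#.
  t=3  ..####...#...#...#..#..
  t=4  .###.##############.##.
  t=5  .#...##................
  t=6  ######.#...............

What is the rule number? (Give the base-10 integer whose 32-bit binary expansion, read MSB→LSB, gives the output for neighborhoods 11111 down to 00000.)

  [31] ##### => .  t=1,i=11
  [30] ####. => .  t=0,i=14
  [29] ###.# => .  t=0,i=15
  [28] ###.. => #  t=1,i=13
  [27] ##.## => .  t=0,i=16
  [26] ##.#. => #  t=0,i=0
  [25] ##..# => .  t=2,i=7
  [24] ##... => #  t=0,i=9
  [23] #.### => #  t=0,i=20
  [22] #.##. => .  t=0,i=17
  [21] #.#.# => .  t=1,i=2
  [20] #.#.. => .  t=0,i=1
  [19] #..## => .  t=0,i=6
  [18] #..#. => .  t=0,i=3
  [17] #...# => #  t=0,i=10
  [16] #.... => .  t=1,i=15
  [15] .#### => #  t=0,i=13
  [14] .###. => .  t=0,i=21
  [13] .##.# => #  t=0,i=18
  [12] .##.. => .  t=0,i=8
  [11] .#.## => .  t=1,i=3
  [10] .#.#. => #  t=1,i=1
  [9] .#..# => #  t=0,i=2
  [8] .#... => #  t=3,i=10
  [7] ..### => #  t=0,i=12
  [6] ..##. => #  t=0,i=7
  [5] ..#.# => #  t=1,i=0
  [4] ..#.. => #  t=0,i=4
  [3] ...## => #  t=0,i=11
  [2] ...#. => #  t=1,i=17
  [1] ....# => .  t=1,i=16
  [0] ..... => .  t=5,i=9
  bits 00010101100000101010011111111100 = 360884220

360884220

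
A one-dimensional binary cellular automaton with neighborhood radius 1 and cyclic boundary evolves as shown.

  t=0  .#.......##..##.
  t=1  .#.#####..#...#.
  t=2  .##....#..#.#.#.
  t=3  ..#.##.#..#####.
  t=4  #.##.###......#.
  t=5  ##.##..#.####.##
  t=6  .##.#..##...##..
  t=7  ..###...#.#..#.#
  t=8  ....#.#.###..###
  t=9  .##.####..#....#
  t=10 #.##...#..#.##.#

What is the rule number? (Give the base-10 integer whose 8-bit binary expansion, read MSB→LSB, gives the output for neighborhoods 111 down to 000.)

  ###|.  b7=0 t=1,i=4
  ##.|#  b6=1 t=0,i=10
  #.#|#  b5=1 t=1,i=2
  #..|.  b4=0 t=0,i=2
  .##|.  b3=0 t=0,i=9
  .#.|#  b2=1 t=0,i=1
  ..#|.  b1=0 t=0,i=0
  ...|#  b0=1 t=0,i=3
  bits 01100101 = 101

101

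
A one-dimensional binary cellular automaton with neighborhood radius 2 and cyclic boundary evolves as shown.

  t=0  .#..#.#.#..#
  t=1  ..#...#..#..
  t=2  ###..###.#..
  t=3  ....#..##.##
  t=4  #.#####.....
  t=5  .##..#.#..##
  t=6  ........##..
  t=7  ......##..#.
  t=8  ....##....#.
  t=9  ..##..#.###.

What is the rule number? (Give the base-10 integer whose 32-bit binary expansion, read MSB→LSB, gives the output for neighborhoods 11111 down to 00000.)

  #####|.  b31=0 t=4,i=4
  ####.|#  b30=1 t=4,i=5
  ###.#|#  b29=1 t=2,i=7
  ###..|.  b28=0 t=2,i=2
  ##.##|.  b27=0 t=3,i=9
  ##.#.|#  b26=1 t=2,i=8
  ##..#|.  b25=0 t=2,i=3
  ##...|#  b24=1 t=3,i=0
  #.###|#  b23=1 t=4,i=2
  #.##.|.  b22=0 t=3,i=10
  #.#.#|#  b21=1 t=0,i=6
  #.#..|.  b20=0 t=0,i=1
  #..##|#  b19=1 t=2,i=4
  #..#.|.  b18=0 t=0,i=3
  #...#|.  b17=0 t=1,i=4
  #....|.  b16=0 t=1,i=11
  .####|.  b15=0 t=4,i=3
  .###.|.  b14=0 t=2,i=1
  .##.#|.  b13=0 t=3,i=8
  .##..|.  b12=0 t=3,i=11
  .#.##|#  b11=1 t=4,i=1
  .#.#.|.  b10=0 t=0,i=0
  .#..#|#  b9=1 t=0,i=2
  .#...|.  b8=0 t=1,i=3
  ..###|.  b7=0 t=2,i=0
  ..##.|.  b6=0 t=3,i=7
  ..#.#|.  b5=0 t=0,i=4
  ..#..|#  b4=1 t=1,i=2
  ...##|#  b3=1 t=6,i=7
  ...#.|#  b2=1 t=1,i=1
  ....#|#  b1=1 t=1,i=0
  .....|.  b0=0 t=4,i=9
  bits 01100101101010000000101000011110 = 1705511454

1705511454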